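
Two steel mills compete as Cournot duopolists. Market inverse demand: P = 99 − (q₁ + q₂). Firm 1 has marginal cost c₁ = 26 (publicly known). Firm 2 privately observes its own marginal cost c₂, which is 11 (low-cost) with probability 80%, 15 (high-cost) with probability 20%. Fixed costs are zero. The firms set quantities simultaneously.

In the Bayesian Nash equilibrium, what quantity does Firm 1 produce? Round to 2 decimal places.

19.60

Type-c best response for Firm 2: q₂(c) = (99 − c)/2 − q₁/2.
Firm 1 maximizes expected profit; its first-order condition is 99 − 2q₁ − E[q₂] − 26 = 0.
Substituting E[q₂] and solving: E[c₂] = 11.8, so q₁ = (99 − 2·26 + 11.8)/3 = 19.6.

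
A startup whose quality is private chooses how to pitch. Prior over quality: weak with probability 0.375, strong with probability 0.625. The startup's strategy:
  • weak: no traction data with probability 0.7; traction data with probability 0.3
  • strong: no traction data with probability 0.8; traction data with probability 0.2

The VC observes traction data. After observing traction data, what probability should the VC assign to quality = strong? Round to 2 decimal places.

0.53

Apply Bayes' rule using the sender's strategy as the likelihood.
P(traction data) = 0.375·0.3 + 0.625·0.2 = 0.2375
P(strong | traction data) = (0.625·0.2) / 0.2375 = 0.125 / 0.2375 = 0.526316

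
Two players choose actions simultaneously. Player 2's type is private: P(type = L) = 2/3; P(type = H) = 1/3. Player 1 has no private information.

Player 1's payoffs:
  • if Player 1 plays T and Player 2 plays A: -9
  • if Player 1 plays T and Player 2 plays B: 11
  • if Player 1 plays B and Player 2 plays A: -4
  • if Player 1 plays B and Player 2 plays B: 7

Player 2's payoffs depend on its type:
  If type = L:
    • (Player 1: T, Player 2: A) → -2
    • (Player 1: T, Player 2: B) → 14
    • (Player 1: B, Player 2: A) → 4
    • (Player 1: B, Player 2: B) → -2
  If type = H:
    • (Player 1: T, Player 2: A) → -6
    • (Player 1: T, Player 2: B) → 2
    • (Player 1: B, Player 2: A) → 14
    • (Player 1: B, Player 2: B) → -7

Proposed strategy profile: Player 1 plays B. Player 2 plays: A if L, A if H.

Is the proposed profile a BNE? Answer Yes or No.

Player 1 plays B: E[B] = 2/3·(-4) + 1/3·(-4) = -4; E[T] = -9. Best-responding. ✓
Player 2 (type L), facing B: A gives 4, B gives -2. Proposed A is best. ✓
Player 2 (type H), facing B: A gives 14, B gives -7. Proposed A is best. ✓

Yes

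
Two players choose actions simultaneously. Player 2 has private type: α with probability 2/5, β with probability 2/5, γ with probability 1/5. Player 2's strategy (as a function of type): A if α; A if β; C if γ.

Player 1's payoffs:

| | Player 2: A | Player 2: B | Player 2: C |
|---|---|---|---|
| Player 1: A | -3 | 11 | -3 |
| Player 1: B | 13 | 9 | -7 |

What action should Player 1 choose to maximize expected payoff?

B

E[A] = 2/5·(-3) + 2/5·(-3) + 1/5·(-3) = -3
E[B] = 2/5·(13) + 2/5·(13) + 1/5·(-7) = 9
Best response: B (9 is the largest).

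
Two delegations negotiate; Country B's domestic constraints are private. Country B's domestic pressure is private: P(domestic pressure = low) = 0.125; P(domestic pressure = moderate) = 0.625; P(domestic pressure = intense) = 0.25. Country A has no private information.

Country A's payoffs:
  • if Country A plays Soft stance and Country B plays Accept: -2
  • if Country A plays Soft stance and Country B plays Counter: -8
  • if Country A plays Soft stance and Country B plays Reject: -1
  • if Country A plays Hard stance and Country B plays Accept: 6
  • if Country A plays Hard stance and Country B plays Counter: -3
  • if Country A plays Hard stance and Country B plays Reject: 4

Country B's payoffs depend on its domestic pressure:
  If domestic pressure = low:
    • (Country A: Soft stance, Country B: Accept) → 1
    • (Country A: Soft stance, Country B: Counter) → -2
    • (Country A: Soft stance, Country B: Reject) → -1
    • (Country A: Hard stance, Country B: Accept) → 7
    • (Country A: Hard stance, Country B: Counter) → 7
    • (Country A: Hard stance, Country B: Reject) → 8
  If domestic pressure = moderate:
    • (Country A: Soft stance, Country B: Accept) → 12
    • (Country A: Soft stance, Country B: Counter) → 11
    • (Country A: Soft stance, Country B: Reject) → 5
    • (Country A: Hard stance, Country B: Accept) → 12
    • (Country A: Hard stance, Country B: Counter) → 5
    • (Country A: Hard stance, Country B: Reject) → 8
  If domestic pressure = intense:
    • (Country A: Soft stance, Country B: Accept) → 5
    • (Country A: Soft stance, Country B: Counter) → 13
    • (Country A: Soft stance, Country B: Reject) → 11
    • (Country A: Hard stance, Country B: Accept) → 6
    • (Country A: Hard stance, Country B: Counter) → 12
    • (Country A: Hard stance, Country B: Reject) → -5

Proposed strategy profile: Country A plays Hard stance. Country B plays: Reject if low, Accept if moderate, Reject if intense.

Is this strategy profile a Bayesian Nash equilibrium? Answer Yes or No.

No

Country A plays Hard stance: E[Hard stance] = 0.125·(4) + 0.625·(6) + 0.25·(4) = 5.25; E[Soft stance] = -1.625. Best-responding. ✓
Country B (domestic pressure low), facing Hard stance: Accept gives 7, Counter gives 7, Reject gives 8. Proposed Reject is best. ✓
Country B (domestic pressure moderate), facing Hard stance: Accept gives 12, Counter gives 5, Reject gives 8. Proposed Accept is best. ✓
Country B (domestic pressure intense), facing Hard stance: Accept gives 6, Counter gives 12, Reject gives -5. Proposed Reject is not best — profitable deviation exists. ✗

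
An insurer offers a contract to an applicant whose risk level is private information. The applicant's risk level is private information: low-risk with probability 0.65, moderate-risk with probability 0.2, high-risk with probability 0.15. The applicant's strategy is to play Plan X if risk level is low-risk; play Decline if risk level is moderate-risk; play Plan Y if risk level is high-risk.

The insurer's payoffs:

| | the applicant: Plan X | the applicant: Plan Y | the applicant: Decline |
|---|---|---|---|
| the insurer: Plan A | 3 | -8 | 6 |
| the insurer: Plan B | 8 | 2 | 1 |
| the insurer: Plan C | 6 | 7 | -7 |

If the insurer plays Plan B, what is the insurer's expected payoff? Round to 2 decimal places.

5.70

E[Plan B] = 0.65·8 + 0.2·1 + 0.15·2 = 5.2 + 0.2 + 0.3 = 5.7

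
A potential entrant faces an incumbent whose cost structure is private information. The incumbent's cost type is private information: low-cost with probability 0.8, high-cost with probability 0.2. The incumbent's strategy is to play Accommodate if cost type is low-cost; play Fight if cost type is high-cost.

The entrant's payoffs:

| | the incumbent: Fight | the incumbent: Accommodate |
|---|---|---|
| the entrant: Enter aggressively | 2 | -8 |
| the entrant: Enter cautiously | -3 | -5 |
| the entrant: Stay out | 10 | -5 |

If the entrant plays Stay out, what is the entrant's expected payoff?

-2

E[Stay out] = 0.8·(-5) + 0.2·10 = (-4) + 2 = -2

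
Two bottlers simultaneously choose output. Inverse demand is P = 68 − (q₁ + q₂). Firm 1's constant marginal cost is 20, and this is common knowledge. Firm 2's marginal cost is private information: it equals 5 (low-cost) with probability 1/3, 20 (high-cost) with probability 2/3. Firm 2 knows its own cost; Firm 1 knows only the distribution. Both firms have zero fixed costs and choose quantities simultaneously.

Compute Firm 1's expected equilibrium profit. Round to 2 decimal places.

205.44

Firm 2 with cost c maximizes (68 − (q₁+q₂) − c)·q₂, giving q₂(c) = (68 − c − q₁)/2.
E[c₂] = 1/3·5 + 2/3·20 = 15
Firm 1's FOC against E[q₂] yields q₁ = (68 − 2·20 + E[c₂])/3 = (68 − 40 + 15)/3 = 14.3333.
E[P] = 68 − (q₁ + E[q₂]) = 34.3333; Firm 1's expected profit = (E[P] − 20)·q₁ = (34.3333 − 20)·14.3333 = 205.444.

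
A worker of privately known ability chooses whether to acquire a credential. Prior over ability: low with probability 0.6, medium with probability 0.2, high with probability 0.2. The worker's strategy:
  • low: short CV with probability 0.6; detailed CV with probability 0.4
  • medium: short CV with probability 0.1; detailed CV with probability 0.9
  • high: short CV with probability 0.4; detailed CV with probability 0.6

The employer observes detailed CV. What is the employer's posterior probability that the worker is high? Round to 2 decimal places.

P(detailed CV) = 0.6·0.4 + 0.2·0.9 + 0.2·0.6 = 0.54
P(high | detailed CV) = (0.2·0.6) / 0.54 = 0.12 / 0.54 = 0.222222

0.22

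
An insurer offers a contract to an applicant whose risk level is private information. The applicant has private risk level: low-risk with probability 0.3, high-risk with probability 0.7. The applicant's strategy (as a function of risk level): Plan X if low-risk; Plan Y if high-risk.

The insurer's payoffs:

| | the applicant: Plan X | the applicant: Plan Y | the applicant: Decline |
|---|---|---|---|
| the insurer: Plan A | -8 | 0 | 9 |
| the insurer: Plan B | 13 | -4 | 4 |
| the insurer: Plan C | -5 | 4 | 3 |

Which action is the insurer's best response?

E[Plan A] = 0.3·(-8) + 0.7·(0) = -2.4
E[Plan B] = 0.3·(13) + 0.7·(-4) = 1.1
E[Plan C] = 0.3·(-5) + 0.7·(4) = 1.3
Best response: Plan C (1.3 is the largest).

Plan C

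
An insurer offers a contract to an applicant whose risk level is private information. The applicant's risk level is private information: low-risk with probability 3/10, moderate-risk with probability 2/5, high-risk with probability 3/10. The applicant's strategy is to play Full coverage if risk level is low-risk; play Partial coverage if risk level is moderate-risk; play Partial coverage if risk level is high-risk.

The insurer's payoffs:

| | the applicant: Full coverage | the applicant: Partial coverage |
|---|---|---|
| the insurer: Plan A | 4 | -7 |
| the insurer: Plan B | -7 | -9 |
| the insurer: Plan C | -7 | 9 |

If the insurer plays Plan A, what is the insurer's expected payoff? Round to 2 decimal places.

E[Plan A] = 3/10·4 + 2/5·(-7) + 3/10·(-7) = 6/5 + (-14/5) + (-21/10) = -37/10

-3.70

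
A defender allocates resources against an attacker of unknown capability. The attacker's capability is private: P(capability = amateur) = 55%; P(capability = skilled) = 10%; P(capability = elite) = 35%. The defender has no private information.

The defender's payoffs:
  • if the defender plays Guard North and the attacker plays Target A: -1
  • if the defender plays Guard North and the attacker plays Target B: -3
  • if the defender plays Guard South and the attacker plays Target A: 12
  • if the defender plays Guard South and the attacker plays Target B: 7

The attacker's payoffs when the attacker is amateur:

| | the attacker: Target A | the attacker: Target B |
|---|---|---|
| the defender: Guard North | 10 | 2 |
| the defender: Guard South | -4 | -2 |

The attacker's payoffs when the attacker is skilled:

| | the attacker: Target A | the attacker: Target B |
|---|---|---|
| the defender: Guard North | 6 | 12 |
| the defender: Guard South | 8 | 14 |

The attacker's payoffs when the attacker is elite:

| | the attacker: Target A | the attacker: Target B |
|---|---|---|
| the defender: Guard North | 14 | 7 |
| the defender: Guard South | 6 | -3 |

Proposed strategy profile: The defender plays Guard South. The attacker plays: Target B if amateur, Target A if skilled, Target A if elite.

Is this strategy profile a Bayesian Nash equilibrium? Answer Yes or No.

The defender plays Guard South: E[Guard South] = 0.55·(7) + 0.1·(12) + 0.35·(12) = 9.25; E[Guard North] = -2.1. Best-responding. ✓
The attacker (capability amateur), facing Guard South: Target A gives -4, Target B gives -2. Proposed Target B is best. ✓
The attacker (capability skilled), facing Guard South: Target A gives 8, Target B gives 14. Proposed Target A is not best — profitable deviation exists. ✗
The attacker (capability elite), facing Guard South: Target A gives 6, Target B gives -3. Proposed Target A is best. ✓

No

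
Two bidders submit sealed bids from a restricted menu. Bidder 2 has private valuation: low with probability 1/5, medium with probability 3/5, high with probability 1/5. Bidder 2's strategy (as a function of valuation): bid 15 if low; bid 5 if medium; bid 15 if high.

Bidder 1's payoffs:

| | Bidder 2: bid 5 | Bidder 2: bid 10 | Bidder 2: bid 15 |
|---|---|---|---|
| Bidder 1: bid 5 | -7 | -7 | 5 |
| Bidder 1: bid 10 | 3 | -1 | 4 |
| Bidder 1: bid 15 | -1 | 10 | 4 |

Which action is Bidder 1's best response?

E[bid 5] = 1/5·(5) + 3/5·(-7) + 1/5·(5) = -11/5
E[bid 10] = 1/5·(4) + 3/5·(3) + 1/5·(4) = 17/5
E[bid 15] = 1/5·(4) + 3/5·(-1) + 1/5·(4) = 1
Best response: bid 10 (17/5 is the largest).

bid 10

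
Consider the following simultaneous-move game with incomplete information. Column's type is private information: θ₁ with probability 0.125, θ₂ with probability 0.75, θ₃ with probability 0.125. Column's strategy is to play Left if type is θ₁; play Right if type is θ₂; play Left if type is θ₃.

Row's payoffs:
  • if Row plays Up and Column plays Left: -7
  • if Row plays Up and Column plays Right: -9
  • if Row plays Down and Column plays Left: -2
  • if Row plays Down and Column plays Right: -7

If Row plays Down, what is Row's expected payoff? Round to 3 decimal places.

-5.750

E[Down] = 0.125·(-2) + 0.75·(-7) + 0.125·(-2) = (-0.25) + (-5.25) + (-0.25) = -5.75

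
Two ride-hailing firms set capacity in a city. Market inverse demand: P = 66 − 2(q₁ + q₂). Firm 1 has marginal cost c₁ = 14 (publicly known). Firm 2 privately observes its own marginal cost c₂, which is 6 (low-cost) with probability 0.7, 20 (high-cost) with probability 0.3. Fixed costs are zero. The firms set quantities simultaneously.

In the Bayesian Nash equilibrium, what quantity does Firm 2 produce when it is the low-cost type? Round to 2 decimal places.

10.98

Firm 2 with cost c maximizes (66 − 2(q₁+q₂) − c)·q₂, giving q₂(c) = (66 − c − 2q₁)/4.
E[c₂] = 0.7·6 + 0.3·20 = 10.2
Firm 1's FOC against E[q₂] yields q₁ = (66 − 2·14 + E[c₂])/6 = (66 − 28 + 10.2)/6 = 8.03333.
q₂(low-cost) = (66 − 6 − 2·8.03333)/4 = 10.9833.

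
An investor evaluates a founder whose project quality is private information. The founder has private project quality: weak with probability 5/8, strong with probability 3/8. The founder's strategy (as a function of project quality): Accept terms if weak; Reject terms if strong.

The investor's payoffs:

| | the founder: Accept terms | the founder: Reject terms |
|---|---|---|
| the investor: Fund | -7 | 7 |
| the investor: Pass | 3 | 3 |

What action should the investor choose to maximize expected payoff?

E[Fund] = 5/8·(-7) + 3/8·(7) = -7/4
E[Pass] = 5/8·(3) + 3/8·(3) = 3
Best response: Pass (3 is the largest).

Pass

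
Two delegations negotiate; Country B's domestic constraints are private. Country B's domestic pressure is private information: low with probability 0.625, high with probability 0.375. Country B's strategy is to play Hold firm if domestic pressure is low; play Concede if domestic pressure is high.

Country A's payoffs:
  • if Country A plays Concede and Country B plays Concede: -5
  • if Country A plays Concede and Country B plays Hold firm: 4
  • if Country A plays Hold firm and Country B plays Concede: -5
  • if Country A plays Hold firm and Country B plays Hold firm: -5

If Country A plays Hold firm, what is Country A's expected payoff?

Take the expectation over Country B's domestic pressure, weighting each type's action by its prior probability.
E[Hold firm] = 0.625·(-5) + 0.375·(-5) = (-3.125) + (-1.875) = -5

-5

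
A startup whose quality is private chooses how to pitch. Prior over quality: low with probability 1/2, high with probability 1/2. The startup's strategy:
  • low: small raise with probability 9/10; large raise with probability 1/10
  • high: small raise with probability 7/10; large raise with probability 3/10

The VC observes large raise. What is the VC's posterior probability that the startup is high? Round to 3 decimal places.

Apply Bayes' rule using the sender's strategy as the likelihood.
P(large raise) = (1/2)·(1/10) + (1/2)·(3/10) = 1/5
P(high | large raise) = ((1/2)·(3/10)) / (1/5) = (3/20) / (1/5) = 3/4

0.750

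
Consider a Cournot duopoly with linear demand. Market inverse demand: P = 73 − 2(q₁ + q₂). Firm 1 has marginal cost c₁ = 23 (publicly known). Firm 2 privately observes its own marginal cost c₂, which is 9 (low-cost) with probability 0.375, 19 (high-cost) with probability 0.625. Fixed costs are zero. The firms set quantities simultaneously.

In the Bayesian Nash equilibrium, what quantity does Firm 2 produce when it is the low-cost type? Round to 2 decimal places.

Firm 2 with cost c maximizes (73 − 2(q₁+q₂) − c)·q₂, giving q₂(c) = (73 − c − 2q₁)/4.
E[c₂] = 0.375·9 + 0.625·19 = 15.25
Firm 1's FOC against E[q₂] yields q₁ = (73 − 2·23 + E[c₂])/6 = (73 − 46 + 15.25)/6 = 7.04167.
q₂(low-cost) = (73 − 9 − 2·7.04167)/4 = 12.4792.

12.48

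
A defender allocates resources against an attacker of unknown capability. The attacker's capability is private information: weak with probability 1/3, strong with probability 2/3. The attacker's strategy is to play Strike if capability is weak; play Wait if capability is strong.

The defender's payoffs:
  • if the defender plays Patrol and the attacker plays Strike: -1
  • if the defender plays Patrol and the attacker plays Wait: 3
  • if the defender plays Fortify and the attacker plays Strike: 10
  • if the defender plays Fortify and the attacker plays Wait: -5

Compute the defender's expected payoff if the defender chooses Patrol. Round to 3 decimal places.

E[Patrol] = 1/3·(-1) + 2/3·3 = (-1/3) + 2 = 5/3

1.667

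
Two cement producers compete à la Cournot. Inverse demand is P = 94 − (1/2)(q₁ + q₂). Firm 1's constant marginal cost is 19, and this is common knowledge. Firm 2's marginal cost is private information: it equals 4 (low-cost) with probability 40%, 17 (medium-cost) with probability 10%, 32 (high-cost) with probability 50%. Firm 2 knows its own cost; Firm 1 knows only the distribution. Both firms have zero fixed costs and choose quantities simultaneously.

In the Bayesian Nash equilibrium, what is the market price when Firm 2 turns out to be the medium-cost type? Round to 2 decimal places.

Type-c best response for Firm 2: q₂(c) = (94 − c) − q₁/2.
Firm 1 maximizes expected profit; its first-order condition is 94 − q₁ − (1/2)E[q₂] − 19 = 0.
Substituting E[q₂] and solving: E[c₂] = 19.3, so q₁ = (94 − 2·19 + 19.3)/(3/2) = 50.2.
q₂(medium-cost) = 51.9, so P = 94 − (1/2)·(50.2 + 51.9) = 42.95.

42.95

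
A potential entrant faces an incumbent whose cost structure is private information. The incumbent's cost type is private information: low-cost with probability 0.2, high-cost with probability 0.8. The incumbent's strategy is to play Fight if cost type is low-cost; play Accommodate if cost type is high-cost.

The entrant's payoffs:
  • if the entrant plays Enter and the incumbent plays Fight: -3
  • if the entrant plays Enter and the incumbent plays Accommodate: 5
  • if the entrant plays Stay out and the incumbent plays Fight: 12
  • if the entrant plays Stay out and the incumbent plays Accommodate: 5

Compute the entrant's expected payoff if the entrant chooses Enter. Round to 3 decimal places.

3.400

E[Enter] = 0.2·(-3) + 0.8·5 = (-0.6) + 4 = 3.4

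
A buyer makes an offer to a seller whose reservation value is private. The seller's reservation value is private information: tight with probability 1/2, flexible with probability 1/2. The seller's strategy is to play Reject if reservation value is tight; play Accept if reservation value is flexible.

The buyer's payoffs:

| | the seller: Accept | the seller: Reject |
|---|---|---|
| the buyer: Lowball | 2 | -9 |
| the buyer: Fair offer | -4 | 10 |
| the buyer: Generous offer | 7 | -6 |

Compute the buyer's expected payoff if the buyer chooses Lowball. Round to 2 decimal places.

E[Lowball] = 1/2·(-9) + 1/2·2 = (-9/2) + 1 = -7/2

-3.50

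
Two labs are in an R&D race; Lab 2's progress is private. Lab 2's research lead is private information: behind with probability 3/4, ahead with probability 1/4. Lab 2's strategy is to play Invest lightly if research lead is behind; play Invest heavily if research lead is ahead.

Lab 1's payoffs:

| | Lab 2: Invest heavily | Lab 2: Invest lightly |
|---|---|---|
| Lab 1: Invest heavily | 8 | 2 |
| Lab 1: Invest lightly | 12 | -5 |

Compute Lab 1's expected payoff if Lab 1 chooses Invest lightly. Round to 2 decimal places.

Take the expectation over Lab 2's research lead, weighting each type's action by its prior probability.
E[Invest lightly] = 3/4·(-5) + 1/4·12 = (-15/4) + 3 = -3/4

-0.75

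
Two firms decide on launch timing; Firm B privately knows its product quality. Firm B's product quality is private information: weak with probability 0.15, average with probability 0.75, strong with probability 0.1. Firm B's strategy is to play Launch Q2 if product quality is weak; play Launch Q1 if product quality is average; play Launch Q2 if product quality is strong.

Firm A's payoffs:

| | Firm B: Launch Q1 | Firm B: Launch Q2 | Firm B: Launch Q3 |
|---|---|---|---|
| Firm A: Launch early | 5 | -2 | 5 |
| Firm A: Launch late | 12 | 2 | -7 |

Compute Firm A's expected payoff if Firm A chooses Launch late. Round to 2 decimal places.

9.50

E[Launch late] = 0.15·2 + 0.75·12 + 0.1·2 = 0.3 + 9 + 0.2 = 9.5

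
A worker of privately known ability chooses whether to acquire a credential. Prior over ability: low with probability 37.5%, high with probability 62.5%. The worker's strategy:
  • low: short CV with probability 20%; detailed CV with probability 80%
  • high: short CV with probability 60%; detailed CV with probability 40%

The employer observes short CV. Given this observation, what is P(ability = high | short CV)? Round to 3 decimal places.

0.833

Apply Bayes' rule using the sender's strategy as the likelihood.
P(short CV) = 0.375·0.2 + 0.625·0.6 = 0.45
P(high | short CV) = (0.625·0.6) / 0.45 = 0.375 / 0.45 = 0.833333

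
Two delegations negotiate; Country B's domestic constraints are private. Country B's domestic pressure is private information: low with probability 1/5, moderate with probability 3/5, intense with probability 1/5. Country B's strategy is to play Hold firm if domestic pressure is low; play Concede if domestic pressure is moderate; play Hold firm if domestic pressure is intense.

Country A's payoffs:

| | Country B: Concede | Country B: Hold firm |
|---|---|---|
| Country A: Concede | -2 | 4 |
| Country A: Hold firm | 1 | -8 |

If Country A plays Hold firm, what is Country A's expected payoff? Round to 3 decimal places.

Take the expectation over Country B's domestic pressure, weighting each type's action by its prior probability.
E[Hold firm] = 1/5·(-8) + 3/5·1 + 1/5·(-8) = (-8/5) + 3/5 + (-8/5) = -13/5

-2.600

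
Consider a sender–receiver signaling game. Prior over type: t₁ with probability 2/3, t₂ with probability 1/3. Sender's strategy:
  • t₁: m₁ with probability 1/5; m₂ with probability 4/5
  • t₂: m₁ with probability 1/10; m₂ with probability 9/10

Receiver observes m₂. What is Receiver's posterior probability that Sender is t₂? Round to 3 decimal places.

Apply Bayes' rule using the sender's strategy as the likelihood.
P(m₂) = (2/3)·(4/5) + (1/3)·(9/10) = 5/6
P(t₂ | m₂) = ((1/3)·(9/10)) / (5/6) = (3/10) / (5/6) = 9/25

0.360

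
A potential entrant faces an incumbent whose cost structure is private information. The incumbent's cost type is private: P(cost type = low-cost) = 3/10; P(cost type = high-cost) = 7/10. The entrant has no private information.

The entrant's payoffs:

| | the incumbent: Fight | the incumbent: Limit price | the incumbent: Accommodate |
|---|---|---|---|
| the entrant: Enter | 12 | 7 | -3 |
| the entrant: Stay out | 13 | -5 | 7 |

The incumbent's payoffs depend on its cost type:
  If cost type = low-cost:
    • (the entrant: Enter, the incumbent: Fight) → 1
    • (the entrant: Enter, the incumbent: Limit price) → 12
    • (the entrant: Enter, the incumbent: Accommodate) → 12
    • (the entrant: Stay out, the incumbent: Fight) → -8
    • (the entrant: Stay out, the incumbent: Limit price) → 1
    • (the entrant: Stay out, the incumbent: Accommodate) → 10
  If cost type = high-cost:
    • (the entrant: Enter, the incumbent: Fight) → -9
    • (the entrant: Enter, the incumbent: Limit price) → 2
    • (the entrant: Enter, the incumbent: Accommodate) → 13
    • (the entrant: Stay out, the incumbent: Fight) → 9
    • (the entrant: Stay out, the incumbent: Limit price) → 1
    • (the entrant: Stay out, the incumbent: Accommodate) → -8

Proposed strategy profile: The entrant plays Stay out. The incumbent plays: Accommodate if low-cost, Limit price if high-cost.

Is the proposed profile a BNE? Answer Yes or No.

A profile is a BNE iff every type of every player is best-responding given beliefs about the other side.
The entrant plays Stay out: E[Stay out] = 3/10·(7) + 7/10·(-5) = -7/5; E[Enter] = 4. Not best-responding. ✗
The incumbent (cost type low-cost), facing Stay out: Fight gives -8, Limit price gives 1, Accommodate gives 10. Proposed Accommodate is best. ✓
The incumbent (cost type high-cost), facing Stay out: Fight gives 9, Limit price gives 1, Accommodate gives -8. Proposed Limit price is not best — profitable deviation exists. ✗

No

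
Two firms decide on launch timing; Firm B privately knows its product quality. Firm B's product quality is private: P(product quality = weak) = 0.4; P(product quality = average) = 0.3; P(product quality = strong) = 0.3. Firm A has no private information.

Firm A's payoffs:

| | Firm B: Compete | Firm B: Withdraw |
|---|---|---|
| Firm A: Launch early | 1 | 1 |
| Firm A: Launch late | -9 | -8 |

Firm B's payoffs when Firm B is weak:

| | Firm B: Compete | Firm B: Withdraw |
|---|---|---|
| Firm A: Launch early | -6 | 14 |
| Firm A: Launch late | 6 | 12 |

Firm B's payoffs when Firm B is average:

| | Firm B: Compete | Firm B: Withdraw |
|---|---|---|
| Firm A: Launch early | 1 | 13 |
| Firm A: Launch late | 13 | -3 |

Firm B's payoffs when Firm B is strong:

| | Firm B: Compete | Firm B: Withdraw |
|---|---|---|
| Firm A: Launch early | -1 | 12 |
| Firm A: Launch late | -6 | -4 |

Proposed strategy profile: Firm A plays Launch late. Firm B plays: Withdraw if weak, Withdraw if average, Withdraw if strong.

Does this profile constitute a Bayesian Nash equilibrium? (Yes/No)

A profile is a BNE iff every type of every player is best-responding given beliefs about the other side.
Firm A plays Launch late: E[Launch late] = 0.4·(-8) + 0.3·(-8) + 0.3·(-8) = -8; E[Launch early] = 1. Not best-responding. ✗
Firm B (product quality weak), facing Launch late: Compete gives 6, Withdraw gives 12. Proposed Withdraw is best. ✓
Firm B (product quality average), facing Launch late: Compete gives 13, Withdraw gives -3. Proposed Withdraw is not best — profitable deviation exists. ✗
Firm B (product quality strong), facing Launch late: Compete gives -6, Withdraw gives -4. Proposed Withdraw is best. ✓

No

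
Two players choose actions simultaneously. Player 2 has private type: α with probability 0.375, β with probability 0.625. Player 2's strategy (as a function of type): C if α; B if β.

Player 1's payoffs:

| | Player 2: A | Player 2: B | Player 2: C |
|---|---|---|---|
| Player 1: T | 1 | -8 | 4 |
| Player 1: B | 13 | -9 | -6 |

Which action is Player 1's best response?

E[T] = 0.375·(4) + 0.625·(-8) = -3.5
E[B] = 0.375·(-6) + 0.625·(-9) = -7.875
Best response: T (-3.5 is the largest).

T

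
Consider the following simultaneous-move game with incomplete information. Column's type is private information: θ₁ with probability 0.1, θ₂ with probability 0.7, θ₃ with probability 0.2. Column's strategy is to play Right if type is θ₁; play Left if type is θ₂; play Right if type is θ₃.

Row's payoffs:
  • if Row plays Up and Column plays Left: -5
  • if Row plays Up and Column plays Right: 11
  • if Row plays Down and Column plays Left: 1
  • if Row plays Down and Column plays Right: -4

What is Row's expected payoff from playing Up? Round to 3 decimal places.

-0.200

E[Up] = 0.1·11 + 0.7·(-5) + 0.2·11 = 1.1 + (-3.5) + 2.2 = -0.2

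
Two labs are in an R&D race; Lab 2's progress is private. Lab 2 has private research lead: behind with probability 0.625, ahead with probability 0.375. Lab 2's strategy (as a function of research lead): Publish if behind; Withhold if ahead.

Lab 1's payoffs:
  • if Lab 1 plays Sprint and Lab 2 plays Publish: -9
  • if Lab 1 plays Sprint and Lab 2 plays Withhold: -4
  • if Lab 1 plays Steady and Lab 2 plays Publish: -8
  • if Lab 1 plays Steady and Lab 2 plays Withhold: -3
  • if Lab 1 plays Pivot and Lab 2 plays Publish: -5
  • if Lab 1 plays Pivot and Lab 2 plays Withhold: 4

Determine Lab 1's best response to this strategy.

Pivot

E[Sprint] = 0.625·(-9) + 0.375·(-4) = -7.125
E[Steady] = 0.625·(-8) + 0.375·(-3) = -6.125
E[Pivot] = 0.625·(-5) + 0.375·(4) = -1.625
Best response: Pivot (-1.625 is the largest).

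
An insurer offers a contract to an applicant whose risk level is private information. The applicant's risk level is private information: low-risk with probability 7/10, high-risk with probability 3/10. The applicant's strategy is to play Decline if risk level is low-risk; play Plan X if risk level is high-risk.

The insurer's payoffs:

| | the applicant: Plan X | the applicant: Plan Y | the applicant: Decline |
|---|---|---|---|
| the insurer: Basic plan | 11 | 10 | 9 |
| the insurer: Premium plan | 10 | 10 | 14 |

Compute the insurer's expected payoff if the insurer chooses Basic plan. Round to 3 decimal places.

E[Basic plan] = 7/10·9 + 3/10·11 = 63/10 + 33/10 = 48/5

9.600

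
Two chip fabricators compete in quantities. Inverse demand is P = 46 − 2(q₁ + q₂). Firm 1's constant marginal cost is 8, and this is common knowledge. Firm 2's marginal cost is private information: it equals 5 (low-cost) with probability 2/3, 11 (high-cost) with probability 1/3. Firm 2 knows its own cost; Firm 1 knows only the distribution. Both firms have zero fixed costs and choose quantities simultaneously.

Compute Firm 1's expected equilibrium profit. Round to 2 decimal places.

76.06

Type-c best response for Firm 2: q₂(c) = (46 − c)/4 − q₁/2.
Firm 1 maximizes expected profit; its first-order condition is 46 − 4q₁ − 2E[q₂] − 8 = 0.
Substituting E[q₂] and solving: E[c₂] = 7, so q₁ = (46 − 2·8 + 7)/6 = 6.16667.
E[P] = 46 − 2·(q₁ + E[q₂]) = 20.3333; Firm 1's expected profit = (E[P] − 8)·q₁ = (20.3333 − 8)·6.16667 = 76.0556.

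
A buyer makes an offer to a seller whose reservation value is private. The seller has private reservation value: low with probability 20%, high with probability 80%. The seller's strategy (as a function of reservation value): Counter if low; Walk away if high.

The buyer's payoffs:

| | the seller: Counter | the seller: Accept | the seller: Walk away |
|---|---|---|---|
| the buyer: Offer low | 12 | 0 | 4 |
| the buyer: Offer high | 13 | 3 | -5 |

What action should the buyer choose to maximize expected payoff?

E[Offer low] = 0.2·(12) + 0.8·(4) = 5.6
E[Offer high] = 0.2·(13) + 0.8·(-5) = -1.4
Best response: Offer low (5.6 is the largest).

Offer low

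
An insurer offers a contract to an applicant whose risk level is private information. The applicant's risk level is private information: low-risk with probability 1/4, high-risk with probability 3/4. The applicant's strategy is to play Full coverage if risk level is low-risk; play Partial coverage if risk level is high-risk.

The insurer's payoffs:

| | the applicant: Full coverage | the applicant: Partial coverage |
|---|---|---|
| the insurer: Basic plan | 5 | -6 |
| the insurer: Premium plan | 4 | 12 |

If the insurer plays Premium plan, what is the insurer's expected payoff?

E[Premium plan] = 1/4·4 + 3/4·12 = 1 + 9 = 10

10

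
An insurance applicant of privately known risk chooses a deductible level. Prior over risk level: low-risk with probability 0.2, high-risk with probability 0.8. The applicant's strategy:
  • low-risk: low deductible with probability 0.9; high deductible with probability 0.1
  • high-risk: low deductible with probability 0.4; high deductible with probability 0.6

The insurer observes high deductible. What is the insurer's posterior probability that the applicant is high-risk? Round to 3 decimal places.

0.960

P(high deductible) = 0.2·0.1 + 0.8·0.6 = 0.5
P(high-risk | high deductible) = (0.8·0.6) / 0.5 = 0.48 / 0.5 = 0.96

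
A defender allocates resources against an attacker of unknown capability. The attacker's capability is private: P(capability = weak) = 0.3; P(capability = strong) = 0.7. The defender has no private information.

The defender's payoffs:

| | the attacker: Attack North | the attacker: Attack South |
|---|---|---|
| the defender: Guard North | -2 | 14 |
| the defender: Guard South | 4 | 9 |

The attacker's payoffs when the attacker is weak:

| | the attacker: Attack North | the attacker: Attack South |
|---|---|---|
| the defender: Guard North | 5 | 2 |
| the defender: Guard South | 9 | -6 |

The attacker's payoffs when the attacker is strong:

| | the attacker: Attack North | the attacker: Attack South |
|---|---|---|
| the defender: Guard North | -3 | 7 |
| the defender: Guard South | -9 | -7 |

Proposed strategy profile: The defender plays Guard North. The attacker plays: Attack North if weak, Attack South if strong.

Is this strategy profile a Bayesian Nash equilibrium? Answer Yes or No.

A profile is a BNE iff every type of every player is best-responding given beliefs about the other side.
The defender plays Guard North: E[Guard North] = 0.3·(-2) + 0.7·(14) = 9.2; E[Guard South] = 7.5. Best-responding. ✓
The attacker (capability weak), facing Guard North: Attack North gives 5, Attack South gives 2. Proposed Attack North is best. ✓
The attacker (capability strong), facing Guard North: Attack North gives -3, Attack South gives 7. Proposed Attack South is best. ✓

Yes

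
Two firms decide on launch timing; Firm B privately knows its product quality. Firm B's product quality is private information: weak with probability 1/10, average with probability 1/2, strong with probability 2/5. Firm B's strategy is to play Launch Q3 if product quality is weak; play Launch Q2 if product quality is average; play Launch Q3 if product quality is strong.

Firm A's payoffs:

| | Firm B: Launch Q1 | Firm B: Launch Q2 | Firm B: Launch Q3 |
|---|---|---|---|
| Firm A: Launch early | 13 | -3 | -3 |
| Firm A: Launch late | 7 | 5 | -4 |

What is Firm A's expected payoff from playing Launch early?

E[Launch early] = 1/10·(-3) + 1/2·(-3) + 2/5·(-3) = (-3/10) + (-3/2) + (-6/5) = -3

-3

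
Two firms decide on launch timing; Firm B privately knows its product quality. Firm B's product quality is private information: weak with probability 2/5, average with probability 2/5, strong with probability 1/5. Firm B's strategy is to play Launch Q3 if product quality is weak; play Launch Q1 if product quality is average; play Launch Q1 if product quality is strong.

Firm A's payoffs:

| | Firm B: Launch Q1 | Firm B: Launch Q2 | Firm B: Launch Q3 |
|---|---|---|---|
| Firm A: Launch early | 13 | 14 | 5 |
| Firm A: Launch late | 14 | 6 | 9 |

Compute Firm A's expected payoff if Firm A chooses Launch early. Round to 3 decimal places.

E[Launch early] = 2/5·5 + 2/5·13 + 1/5·13 = 2 + 26/5 + 13/5 = 49/5

9.800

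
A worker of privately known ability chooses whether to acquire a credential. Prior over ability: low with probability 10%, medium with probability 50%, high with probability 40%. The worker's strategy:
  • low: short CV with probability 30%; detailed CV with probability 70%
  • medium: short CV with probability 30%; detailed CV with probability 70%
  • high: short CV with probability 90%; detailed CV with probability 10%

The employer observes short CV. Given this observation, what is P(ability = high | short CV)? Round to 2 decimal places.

Apply Bayes' rule using the sender's strategy as the likelihood.
P(short CV) = 0.1·0.3 + 0.5·0.3 + 0.4·0.9 = 0.54
P(high | short CV) = (0.4·0.9) / 0.54 = 0.36 / 0.54 = 0.666667

0.67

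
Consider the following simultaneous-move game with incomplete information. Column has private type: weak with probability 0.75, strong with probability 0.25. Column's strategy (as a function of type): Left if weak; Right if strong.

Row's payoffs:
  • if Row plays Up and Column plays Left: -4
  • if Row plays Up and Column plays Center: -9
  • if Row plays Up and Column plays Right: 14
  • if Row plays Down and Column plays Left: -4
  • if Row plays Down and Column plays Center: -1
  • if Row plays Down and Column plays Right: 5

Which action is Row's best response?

Up

Compute Row's expected payoff for each action, taking the expectation over Column's type.
E[Up] = 0.75·(-4) + 0.25·(14) = 0.5
E[Down] = 0.75·(-4) + 0.25·(5) = -1.75
Best response: Up (0.5 is the largest).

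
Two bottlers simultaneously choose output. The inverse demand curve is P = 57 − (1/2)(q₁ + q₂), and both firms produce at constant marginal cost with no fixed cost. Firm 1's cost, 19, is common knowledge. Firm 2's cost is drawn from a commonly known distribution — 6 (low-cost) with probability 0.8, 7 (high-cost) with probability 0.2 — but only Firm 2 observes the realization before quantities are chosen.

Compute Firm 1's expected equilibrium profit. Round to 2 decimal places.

141.12

Each type of Firm 2 best-responds to q₁; Firm 1 best-responds to the expected q₂ over Firm 2's types.
Firm 2 with cost c maximizes (57 − (1/2)(q₁+q₂) − c)·q₂, giving q₂(c) = (57 − c − (1/2)q₁).
E[c₂] = 0.8·6 + 0.2·7 = 6.2
Firm 1's FOC against E[q₂] yields q₁ = (57 − 2·19 + E[c₂])/(3/2) = (57 − 38 + 6.2)/(3/2) = 16.8.
E[P] = 57 − (1/2)·(q₁ + E[q₂]) = 27.4; Firm 1's expected profit = (E[P] − 19)·q₁ = (27.4 − 19)·16.8 = 141.12.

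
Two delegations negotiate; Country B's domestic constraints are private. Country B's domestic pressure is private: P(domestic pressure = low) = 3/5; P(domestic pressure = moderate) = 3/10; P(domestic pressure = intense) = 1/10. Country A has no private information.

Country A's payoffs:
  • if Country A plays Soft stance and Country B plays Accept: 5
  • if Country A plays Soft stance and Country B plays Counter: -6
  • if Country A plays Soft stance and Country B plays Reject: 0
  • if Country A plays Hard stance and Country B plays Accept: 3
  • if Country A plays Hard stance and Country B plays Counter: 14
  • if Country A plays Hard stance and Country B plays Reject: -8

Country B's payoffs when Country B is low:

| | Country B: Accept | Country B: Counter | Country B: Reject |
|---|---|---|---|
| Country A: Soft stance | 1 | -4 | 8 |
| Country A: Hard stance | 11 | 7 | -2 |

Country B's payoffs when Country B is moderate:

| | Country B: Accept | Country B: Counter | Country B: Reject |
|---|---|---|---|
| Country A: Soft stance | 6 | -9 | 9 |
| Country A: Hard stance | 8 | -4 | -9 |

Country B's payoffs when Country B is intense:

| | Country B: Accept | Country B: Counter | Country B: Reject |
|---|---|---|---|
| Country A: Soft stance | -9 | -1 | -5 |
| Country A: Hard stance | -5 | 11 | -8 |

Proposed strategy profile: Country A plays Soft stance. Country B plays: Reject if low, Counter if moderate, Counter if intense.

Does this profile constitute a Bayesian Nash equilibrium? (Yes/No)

A profile is a BNE iff every type of every player is best-responding given beliefs about the other side.
Country A plays Soft stance: E[Soft stance] = 3/5·(0) + 3/10·(-6) + 1/10·(-6) = -12/5; E[Hard stance] = 4/5. Not best-responding. ✗
Country B (domestic pressure low), facing Soft stance: Accept gives 1, Counter gives -4, Reject gives 8. Proposed Reject is best. ✓
Country B (domestic pressure moderate), facing Soft stance: Accept gives 6, Counter gives -9, Reject gives 9. Proposed Counter is not best — profitable deviation exists. ✗
Country B (domestic pressure intense), facing Soft stance: Accept gives -9, Counter gives -1, Reject gives -5. Proposed Counter is best. ✓

No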